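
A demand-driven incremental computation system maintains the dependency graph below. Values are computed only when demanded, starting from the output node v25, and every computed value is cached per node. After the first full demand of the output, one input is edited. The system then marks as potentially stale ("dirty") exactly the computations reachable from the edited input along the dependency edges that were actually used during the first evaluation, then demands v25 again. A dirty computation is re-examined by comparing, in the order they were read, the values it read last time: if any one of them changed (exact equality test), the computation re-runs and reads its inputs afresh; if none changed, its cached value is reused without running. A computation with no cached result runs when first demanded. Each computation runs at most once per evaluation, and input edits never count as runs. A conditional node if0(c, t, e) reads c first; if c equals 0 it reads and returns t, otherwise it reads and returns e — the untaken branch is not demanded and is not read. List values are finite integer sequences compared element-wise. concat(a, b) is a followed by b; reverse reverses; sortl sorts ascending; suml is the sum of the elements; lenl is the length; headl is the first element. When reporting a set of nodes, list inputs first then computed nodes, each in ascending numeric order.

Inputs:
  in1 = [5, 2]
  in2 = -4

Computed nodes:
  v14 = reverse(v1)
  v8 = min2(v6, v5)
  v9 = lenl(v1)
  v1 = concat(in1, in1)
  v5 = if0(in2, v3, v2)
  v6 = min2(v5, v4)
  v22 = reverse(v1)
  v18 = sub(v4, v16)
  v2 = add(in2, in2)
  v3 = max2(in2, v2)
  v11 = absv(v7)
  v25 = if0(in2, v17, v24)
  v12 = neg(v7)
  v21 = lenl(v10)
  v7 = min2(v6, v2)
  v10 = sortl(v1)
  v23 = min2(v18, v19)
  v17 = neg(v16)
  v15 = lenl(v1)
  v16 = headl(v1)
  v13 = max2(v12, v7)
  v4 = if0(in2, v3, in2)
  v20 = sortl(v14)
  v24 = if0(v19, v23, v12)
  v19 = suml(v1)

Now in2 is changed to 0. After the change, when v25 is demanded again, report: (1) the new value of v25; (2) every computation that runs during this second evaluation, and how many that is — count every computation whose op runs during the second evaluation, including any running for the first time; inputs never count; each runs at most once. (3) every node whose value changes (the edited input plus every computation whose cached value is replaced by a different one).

New value of v25: -5.
Computations that run: v16, v17, v25 — 3 in total.
Values that change: in2, v25.
Key observation: a condition flipped, so demand moved to the other branch — v2, v4, v5, v6, v7, v12, v24 are never re-examined.

First evaluation (everything demanded from the output):
  v1 = concat([5, 2], [5, 2]) = [5, 2, 5, 2]
  v2 = add(-4, -4) = -8
  v4 = if0(in2=-4 -> else branch in2) = -4
  v5 = if0(in2=-4 -> else branch v2) = -8
  v6 = min2(-8, -4) = -8
  v7 = min2(-8, -8) = -8
  v12 = neg(-8) = 8
  v19 = suml([5, 2, 5, 2]) = 14
  v24 = if0(v19=14 -> else branch v12) = 8
  v25 = if0(in2=-4 -> else branch v24) = 8

Propagation after the edit:
  v2: marked dirty but never re-examined — demand shifted away from it.
  v4: marked dirty but never re-examined — demand shifted away from it.
  v5: marked dirty but never re-examined — demand shifted away from it.
  v6: marked dirty but never re-examined — demand shifted away from it.
  v7: marked dirty but never re-examined — demand shifted away from it.
  v12: marked dirty but never re-examined — demand shifted away from it.
  v16: demanded for the first time — runs, produces 5.
  v17: demanded for the first time — runs, produces -5.
  v24: marked dirty but never re-examined — demand shifted away from it.
  v25: runs — in2 -4->0; result -5.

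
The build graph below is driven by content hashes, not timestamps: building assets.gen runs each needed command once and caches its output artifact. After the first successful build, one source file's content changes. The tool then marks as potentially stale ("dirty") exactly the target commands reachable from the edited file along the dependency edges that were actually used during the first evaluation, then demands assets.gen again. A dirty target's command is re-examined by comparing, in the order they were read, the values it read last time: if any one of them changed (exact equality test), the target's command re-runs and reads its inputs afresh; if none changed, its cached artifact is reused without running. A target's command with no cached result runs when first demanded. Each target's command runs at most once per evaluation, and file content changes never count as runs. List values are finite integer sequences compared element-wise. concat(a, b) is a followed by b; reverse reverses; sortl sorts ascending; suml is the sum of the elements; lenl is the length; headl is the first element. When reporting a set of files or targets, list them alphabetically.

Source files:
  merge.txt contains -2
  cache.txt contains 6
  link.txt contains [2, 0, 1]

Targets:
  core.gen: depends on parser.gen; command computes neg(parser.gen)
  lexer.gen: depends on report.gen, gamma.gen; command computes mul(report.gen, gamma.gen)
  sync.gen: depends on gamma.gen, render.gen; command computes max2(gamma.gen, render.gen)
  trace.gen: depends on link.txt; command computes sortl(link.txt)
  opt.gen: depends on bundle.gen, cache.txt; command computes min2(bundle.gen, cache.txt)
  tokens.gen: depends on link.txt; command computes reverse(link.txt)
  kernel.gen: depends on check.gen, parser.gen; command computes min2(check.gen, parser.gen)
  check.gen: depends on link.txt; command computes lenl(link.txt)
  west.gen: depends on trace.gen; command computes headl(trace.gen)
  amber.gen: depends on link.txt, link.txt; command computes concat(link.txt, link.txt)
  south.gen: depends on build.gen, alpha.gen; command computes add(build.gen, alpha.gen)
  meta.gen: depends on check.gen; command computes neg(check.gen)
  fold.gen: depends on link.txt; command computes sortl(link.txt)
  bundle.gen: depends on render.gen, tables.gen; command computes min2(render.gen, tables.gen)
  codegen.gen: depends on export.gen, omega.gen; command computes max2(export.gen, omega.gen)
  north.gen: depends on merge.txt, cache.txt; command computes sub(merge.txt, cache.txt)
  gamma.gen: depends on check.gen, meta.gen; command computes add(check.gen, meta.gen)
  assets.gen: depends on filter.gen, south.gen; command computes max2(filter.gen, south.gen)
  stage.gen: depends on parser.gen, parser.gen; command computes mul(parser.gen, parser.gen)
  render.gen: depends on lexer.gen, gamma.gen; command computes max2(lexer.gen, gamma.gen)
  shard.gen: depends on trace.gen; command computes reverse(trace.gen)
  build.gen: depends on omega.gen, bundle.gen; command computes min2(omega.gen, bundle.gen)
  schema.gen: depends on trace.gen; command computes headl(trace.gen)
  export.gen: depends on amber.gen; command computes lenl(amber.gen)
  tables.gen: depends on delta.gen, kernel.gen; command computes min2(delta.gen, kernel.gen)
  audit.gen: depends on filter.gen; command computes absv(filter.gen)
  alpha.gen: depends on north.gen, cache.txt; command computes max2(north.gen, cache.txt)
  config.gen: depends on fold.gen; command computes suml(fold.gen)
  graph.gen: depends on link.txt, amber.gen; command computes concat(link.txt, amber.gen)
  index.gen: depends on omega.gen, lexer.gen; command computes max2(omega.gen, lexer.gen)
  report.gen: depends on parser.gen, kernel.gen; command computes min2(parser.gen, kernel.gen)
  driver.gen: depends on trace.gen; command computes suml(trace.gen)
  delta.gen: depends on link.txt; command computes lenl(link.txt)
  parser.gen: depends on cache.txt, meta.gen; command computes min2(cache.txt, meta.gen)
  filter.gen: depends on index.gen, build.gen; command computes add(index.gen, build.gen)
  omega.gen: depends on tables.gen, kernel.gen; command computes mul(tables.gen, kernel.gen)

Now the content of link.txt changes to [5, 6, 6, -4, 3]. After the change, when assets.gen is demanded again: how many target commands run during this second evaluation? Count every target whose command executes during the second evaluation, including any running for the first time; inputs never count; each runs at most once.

Initial pass — values computed on the first demand:
  check.gen = lenl([2, 0, 1]) = 3
  delta.gen = lenl([2, 0, 1]) = 3
  meta.gen = neg(3) = -3
  gamma.gen = add(3, -3) = 0
  north.gen = sub(-2, 6) = -8
  alpha.gen = max2(-8, 6) = 6
  parser.gen = min2(6, -3) = -3
  kernel.gen = min2(3, -3) = -3
  report.gen = min2(-3, -3) = -3
  lexer.gen = mul(-3, 0) = 0
  render.gen = max2(0, 0) = 0
  tables.gen = min2(3, -3) = -3
  bundle.gen = min2(0, -3) = -3
  omega.gen = mul(-3, -3) = 9
  build.gen = min2(9, -3) = -3
  index.gen = max2(9, 0) = 9
  filter.gen = add(9, -3) = 6
  south.gen = add(-3, 6) = 3
  assets.gen = max2(6, 3) = 6

Second demand — change propagation:
  check.gen: re-runs because link.txt [2, 0, 1]->[5, 6, 6, -4, 3]; new result 5.
  delta.gen: re-runs because link.txt [2, 0, 1]->[5, 6, 6, -4, 3]; new result 5.
  meta.gen: re-runs because check.gen 3->5; new result -5.
  gamma.gen: re-runs because check.gen 3->5; meta.gen -3->-5; new result 0 (unchanged).
  parser.gen: re-runs because meta.gen -3->-5; new result -5.
  kernel.gen: re-runs because check.gen 3->5; parser.gen -3->-5; new result -5.
  report.gen: re-runs because parser.gen -3->-5; kernel.gen -3->-5; new result -5.
  lexer.gen: re-runs because report.gen -3->-5; new result 0 (unchanged).
  render.gen: re-examined; everything it read last time is the same (lexer.gen unchanged, gamma.gen unchanged) — cache 0 kept, no run.
  tables.gen: re-runs because delta.gen 3->5; kernel.gen -3->-5; new result -5.
  bundle.gen: re-runs because tables.gen -3->-5; new result -5.
  omega.gen: re-runs because tables.gen -3->-5; kernel.gen -3->-5; new result 25.
  build.gen: re-runs because omega.gen 9->25; bundle.gen -3->-5; new result -5.
  index.gen: re-runs because omega.gen 9->25; new result 25.
  filter.gen: re-runs because index.gen 9->25; build.gen -3->-5; new result 20.
  south.gen: re-runs because build.gen -3->-5; new result 1.
  assets.gen: re-runs because filter.gen 6->20; south.gen 3->1; new result 20.

The important point: at render.gen every value read last time is unchanged, so the dirty flag clears without a run.

Run set: assets.gen, build.gen, bundle.gen, check.gen, delta.gen, filter.gen, gamma.gen, index.gen, kernel.gen, lexer.gen, meta.gen, omega.gen, parser.gen, report.gen, south.gen, tables.gen (16 run).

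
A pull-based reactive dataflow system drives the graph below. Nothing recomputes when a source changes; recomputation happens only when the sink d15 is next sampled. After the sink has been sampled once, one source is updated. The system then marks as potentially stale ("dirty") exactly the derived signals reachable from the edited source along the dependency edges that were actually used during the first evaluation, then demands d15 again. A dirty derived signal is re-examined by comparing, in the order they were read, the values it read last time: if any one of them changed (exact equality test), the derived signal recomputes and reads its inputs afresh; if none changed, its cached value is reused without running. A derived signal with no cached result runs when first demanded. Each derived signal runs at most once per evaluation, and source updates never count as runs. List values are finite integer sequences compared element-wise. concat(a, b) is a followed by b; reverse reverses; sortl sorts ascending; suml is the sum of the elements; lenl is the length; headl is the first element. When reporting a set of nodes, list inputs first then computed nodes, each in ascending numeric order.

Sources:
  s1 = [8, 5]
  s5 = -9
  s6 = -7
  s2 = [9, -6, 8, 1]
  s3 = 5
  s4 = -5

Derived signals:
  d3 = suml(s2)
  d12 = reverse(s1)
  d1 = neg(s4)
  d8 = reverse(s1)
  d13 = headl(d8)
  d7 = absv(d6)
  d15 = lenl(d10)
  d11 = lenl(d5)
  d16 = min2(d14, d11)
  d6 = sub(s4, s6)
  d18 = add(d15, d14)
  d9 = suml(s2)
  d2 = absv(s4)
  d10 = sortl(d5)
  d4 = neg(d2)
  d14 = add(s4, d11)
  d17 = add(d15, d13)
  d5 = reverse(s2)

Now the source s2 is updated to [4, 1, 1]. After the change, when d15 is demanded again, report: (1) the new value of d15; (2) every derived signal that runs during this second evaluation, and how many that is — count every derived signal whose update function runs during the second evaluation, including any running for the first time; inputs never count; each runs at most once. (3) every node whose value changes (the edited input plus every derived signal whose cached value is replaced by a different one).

First evaluation (everything demanded from the output):
  d5 = reverse([9, -6, 8, 1]) = [1, 8, -6, 9]
  d10 = sortl([1, 8, -6, 9]) = [-6, 1, 8, 9]
  d15 = lenl([-6, 1, 8, 9]) = 4

Propagation after the edit:
  d5: runs — s2 [9, -6, 8, 1]->[4, 1, 1]; result [1, 1, 4].
  d10: runs — d5 [1, 8, -6, 9]->[1, 1, 4]; result [1, 1, 4].
  d15: runs — d10 [-6, 1, 8, 9]->[1, 1, 4]; result 3.

New value of d15: 3.
Derived signals that run: d5, d10, d15 — 3 in total.
Values that change: s2, d5, d10, d15.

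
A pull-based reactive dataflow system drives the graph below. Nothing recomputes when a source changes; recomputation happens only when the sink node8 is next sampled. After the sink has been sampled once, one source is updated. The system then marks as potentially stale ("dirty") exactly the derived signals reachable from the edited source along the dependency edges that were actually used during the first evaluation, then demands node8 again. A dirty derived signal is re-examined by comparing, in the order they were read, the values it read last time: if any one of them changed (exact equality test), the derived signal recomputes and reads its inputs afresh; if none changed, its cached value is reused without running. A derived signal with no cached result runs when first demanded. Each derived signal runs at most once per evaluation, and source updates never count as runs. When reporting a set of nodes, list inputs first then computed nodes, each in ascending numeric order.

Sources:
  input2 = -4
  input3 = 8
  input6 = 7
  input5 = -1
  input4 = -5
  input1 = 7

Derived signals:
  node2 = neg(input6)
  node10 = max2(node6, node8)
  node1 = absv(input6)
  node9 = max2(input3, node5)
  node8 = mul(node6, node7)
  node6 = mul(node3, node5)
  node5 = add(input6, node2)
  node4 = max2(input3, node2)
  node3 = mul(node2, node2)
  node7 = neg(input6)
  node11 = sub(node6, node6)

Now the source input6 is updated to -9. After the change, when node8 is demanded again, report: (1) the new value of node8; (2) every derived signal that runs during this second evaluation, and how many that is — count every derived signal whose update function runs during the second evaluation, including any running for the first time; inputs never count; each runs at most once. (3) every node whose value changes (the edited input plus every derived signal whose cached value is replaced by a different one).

New value of node8: 0.
Derived signals that run: node2, node3, node5, node6, node7, node8 — 6 in total.
Values that change: input6, node2, node3, node7.

First evaluation (everything demanded from the output):
  node2 = neg(7) = -7
  node3 = mul(-7, -7) = 49
  node5 = add(7, -7) = 0
  node6 = mul(49, 0) = 0
  node7 = neg(7) = -7
  node8 = mul(0, -7) = 0

Propagation after the edit:
  node2: runs — input6 7->-9; result 9.
  node3: runs — node2 -7->9; node2 -7->9; result 81.
  node5: runs — input6 7->-9; node2 -7->9; result 0 (same value as before).
  node6: runs — node3 49->81; result 0 (same value as before).
  node7: runs — input6 7->-9; result 9.
  node8: runs — node7 -7->9; result 0 (same value as before).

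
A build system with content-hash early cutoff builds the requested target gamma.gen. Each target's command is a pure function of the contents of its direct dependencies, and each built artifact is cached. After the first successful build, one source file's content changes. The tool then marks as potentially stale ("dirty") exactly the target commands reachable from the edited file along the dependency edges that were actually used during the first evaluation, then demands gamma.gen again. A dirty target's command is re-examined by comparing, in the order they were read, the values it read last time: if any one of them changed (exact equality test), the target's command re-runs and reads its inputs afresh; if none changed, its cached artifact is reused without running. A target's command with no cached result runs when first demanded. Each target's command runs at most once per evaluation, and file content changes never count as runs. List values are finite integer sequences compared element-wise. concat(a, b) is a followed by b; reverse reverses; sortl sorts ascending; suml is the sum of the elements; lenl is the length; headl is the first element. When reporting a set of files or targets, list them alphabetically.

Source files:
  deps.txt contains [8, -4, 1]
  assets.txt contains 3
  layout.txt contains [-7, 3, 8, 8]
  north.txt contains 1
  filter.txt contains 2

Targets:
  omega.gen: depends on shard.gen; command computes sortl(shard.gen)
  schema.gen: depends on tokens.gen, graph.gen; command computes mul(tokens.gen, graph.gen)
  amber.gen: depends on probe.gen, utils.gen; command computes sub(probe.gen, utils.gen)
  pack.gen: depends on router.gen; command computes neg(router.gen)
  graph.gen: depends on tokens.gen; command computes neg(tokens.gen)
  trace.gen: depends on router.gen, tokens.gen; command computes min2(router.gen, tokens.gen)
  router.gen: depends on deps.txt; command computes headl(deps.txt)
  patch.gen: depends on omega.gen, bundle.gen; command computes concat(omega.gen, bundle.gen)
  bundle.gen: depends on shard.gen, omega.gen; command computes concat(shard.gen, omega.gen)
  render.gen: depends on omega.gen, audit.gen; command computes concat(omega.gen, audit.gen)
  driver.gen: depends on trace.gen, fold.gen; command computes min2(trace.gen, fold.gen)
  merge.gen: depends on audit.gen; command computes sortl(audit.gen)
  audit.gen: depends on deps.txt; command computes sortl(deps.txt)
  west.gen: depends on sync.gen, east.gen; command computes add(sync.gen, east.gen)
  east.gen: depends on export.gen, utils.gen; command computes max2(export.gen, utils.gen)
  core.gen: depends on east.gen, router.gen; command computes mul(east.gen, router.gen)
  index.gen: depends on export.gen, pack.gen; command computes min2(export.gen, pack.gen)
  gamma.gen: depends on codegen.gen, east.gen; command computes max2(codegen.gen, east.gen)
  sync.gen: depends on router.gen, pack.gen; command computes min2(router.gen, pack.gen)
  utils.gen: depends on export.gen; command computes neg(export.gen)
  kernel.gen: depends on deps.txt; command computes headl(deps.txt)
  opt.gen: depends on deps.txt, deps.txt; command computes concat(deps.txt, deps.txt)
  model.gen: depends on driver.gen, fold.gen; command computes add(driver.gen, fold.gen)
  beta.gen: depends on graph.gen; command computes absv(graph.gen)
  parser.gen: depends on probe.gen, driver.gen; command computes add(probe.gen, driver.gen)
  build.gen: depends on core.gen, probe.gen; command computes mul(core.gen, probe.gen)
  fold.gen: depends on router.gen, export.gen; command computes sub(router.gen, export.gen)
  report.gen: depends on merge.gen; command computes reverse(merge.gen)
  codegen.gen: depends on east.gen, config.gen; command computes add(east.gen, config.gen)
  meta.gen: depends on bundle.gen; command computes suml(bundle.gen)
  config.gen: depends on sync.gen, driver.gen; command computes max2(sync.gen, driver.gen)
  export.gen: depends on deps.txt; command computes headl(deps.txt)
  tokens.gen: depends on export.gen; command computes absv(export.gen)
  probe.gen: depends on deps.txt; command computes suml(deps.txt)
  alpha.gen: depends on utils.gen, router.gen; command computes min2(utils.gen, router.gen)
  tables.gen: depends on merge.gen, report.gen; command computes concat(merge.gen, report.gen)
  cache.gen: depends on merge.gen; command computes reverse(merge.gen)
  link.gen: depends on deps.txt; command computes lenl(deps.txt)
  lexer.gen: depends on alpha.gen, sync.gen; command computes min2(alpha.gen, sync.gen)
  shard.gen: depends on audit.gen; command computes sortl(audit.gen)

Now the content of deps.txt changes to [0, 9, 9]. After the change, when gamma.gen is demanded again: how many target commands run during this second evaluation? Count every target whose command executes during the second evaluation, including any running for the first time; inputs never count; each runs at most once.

Target commands that run: codegen.gen, config.gen, driver.gen, east.gen, export.gen, fold.gen, gamma.gen, pack.gen, router.gen, sync.gen, tokens.gen, trace.gen, utils.gen — 13 in total.

First evaluation (everything demanded from the output):
  export.gen = headl([8, -4, 1]) = 8
  router.gen = headl([8, -4, 1]) = 8
  fold.gen = sub(8, 8) = 0
  pack.gen = neg(8) = -8
  sync.gen = min2(8, -8) = -8
  tokens.gen = absv(8) = 8
  trace.gen = min2(8, 8) = 8
  driver.gen = min2(8, 0) = 0
  config.gen = max2(-8, 0) = 0
  utils.gen = neg(8) = -8
  east.gen = max2(8, -8) = 8
  codegen.gen = add(8, 0) = 8
  gamma.gen = max2(8, 8) = 8

Propagation after the edit:
  export.gen: runs — deps.txt [8, -4, 1]->[0, 9, 9]; result 0.
  router.gen: runs — deps.txt [8, -4, 1]->[0, 9, 9]; result 0.
  fold.gen: runs — router.gen 8->0; export.gen 8->0; result 0 (same value as before).
  pack.gen: runs — router.gen 8->0; result 0.
  sync.gen: runs — router.gen 8->0; pack.gen -8->0; result 0.
  tokens.gen: runs — export.gen 8->0; result 0.
  trace.gen: runs — router.gen 8->0; tokens.gen 8->0; result 0.
  driver.gen: runs — trace.gen 8->0; result 0 (same value as before).
  config.gen: runs — sync.gen -8->0; result 0 (same value as before).
  utils.gen: runs — export.gen 8->0; result 0.
  east.gen: runs — export.gen 8->0; utils.gen -8->0; result 0.
  codegen.gen: runs — east.gen 8->0; result 0.
  gamma.gen: runs — codegen.gen 8->0; east.gen 8->0; result 0.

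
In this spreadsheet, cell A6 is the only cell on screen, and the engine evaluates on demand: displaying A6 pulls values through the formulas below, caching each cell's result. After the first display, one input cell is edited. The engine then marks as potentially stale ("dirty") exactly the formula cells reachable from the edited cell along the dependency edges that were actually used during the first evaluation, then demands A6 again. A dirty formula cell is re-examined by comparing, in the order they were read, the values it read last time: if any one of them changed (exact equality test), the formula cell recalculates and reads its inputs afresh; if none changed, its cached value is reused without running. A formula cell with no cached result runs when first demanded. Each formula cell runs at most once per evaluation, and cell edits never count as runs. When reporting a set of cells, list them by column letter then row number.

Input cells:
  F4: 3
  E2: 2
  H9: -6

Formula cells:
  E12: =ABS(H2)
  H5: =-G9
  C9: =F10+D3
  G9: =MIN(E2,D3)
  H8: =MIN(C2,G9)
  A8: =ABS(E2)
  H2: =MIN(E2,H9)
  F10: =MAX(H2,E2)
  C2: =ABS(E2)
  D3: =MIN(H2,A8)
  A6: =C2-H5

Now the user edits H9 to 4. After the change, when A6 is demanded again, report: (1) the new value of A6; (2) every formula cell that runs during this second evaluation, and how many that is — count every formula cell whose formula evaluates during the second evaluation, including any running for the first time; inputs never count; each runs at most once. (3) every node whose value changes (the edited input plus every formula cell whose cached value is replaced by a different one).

A6 now evaluates to 4.
Run set: A6, D3, G9, H2, H5 (5 run).
Changed values: A6, D3, G9, H2, H5, H9.

Initial pass — values computed on the first demand:
  A8 = ABS(2) = 2
  C2 = ABS(2) = 2
  H2 = MIN(2, -6) = -6
  D3 = MIN(-6, 2) = -6
  G9 = MIN(2, -6) = -6
  H5 = -(-6) = 6
  A6 = 2 - 6 = -4

Second demand — change propagation:
  H2: re-runs because H9 -6->4; new result 2.
  D3: re-runs because H2 -6->2; new result 2.
  G9: re-runs because D3 -6->2; new result 2.
  H5: re-runs because G9 -6->2; new result -2.
  A6: re-runs because H5 6->-2; new result 4.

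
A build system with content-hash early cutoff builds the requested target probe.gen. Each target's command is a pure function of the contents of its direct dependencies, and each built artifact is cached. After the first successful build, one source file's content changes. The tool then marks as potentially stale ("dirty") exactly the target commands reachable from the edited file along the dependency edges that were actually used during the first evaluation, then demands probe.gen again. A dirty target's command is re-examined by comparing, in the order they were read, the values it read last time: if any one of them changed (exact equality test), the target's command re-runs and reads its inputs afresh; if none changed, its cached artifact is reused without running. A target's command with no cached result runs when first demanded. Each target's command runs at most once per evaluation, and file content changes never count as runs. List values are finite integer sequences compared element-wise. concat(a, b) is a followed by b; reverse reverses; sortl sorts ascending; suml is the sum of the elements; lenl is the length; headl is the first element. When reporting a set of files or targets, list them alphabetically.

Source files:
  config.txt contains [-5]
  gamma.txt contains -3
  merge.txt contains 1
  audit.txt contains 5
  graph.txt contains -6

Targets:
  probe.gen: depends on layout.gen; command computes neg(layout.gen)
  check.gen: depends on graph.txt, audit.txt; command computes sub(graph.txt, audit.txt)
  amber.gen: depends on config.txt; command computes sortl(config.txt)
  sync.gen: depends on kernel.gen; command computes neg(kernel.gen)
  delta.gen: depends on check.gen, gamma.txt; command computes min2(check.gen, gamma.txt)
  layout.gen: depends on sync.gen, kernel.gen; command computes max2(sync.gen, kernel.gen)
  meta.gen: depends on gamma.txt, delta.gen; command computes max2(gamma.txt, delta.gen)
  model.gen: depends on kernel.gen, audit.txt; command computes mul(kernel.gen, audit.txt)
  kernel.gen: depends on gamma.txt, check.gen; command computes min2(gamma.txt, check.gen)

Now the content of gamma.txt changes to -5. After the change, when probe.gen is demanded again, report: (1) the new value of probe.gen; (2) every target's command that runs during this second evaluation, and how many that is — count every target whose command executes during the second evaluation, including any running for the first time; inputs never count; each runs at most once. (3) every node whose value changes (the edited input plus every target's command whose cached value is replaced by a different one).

New value of probe.gen: -11.
Target commands that run: kernel.gen — 1 in total.
Values that change: gamma.txt.
Key observation: the change is absorbed at kernel.gen — it re-runs but produces the same value, and the output's value is unchanged.

First evaluation (everything demanded from the output):
  check.gen = sub(-6, 5) = -11
  kernel.gen = min2(-3, -11) = -11
  sync.gen = neg(-11) = 11
  layout.gen = max2(11, -11) = 11
  probe.gen = neg(11) = -11

Propagation after the edit:
  kernel.gen: runs — gamma.txt -3->-5; result -11 (same value as before).
  sync.gen: checked — values it read are unchanged (kernel.gen unchanged); reused cached 11 without running.
  layout.gen: checked — values it read are unchanged (sync.gen unchanged, kernel.gen unchanged); reused cached 11 without running.
  probe.gen: checked — values it read are unchanged (layout.gen unchanged); reused cached -11 without running.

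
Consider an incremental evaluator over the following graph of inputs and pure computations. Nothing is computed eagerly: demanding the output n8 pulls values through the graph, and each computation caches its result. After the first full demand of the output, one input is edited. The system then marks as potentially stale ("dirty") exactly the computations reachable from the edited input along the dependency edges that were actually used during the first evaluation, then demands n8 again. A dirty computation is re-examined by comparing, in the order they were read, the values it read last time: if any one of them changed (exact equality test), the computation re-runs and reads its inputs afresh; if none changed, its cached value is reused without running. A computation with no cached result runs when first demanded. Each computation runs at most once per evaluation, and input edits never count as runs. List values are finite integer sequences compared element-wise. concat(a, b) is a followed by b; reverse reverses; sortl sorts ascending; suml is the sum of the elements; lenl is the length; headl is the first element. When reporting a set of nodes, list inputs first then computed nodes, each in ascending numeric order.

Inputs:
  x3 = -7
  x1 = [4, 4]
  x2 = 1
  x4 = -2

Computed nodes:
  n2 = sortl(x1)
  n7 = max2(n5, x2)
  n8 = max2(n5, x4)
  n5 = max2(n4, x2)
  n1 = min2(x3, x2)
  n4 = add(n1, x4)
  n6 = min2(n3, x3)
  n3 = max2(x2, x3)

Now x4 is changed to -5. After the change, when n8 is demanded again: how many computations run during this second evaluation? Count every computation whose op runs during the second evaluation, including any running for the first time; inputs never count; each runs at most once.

Initial pass — values computed on the first demand:
  n1 = min2(-7, 1) = -7
  n4 = add(-7, -2) = -9
  n5 = max2(-9, 1) = 1
  n8 = max2(1, -2) = 1

Second demand — change propagation:
  n4: re-runs because x4 -2->-5; new result -12.
  n5: re-runs because n4 -9->-12; new result 1 (unchanged).
  n8: re-runs because x4 -2->-5; new result 1 (unchanged).

Run set: n4, n5, n8 (3 run).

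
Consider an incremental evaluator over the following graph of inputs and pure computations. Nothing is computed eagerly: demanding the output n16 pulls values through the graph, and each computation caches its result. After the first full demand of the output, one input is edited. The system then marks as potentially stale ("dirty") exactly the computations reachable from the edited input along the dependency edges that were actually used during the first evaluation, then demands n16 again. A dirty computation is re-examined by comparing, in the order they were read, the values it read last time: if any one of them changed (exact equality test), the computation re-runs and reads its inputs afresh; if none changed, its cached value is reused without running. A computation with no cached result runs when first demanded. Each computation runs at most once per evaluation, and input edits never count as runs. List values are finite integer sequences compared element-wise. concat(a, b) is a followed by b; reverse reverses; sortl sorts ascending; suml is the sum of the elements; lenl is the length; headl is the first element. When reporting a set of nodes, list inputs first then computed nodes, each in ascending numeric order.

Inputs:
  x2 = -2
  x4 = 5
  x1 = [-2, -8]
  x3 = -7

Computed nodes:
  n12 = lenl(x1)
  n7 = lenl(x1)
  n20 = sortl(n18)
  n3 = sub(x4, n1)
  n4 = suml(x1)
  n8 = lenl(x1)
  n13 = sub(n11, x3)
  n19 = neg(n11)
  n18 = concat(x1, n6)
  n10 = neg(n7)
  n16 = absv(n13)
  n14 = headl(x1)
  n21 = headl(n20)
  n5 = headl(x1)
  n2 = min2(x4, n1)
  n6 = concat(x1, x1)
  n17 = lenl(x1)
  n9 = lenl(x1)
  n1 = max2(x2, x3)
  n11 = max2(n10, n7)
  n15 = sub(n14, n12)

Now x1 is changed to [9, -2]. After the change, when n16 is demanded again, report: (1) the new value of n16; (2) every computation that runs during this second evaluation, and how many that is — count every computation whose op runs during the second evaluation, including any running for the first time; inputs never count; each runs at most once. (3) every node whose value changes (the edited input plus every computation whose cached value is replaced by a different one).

n16 now evaluates to 9.
Run set: n7 (1 run).
Changed values: x1.
The important point: n7 recomputes to an identical value, and the output ends up unchanged.

Initial pass — values computed on the first demand:
  n7 = lenl([-2, -8]) = 2
  n10 = neg(2) = -2
  n11 = max2(-2, 2) = 2
  n13 = sub(2, -7) = 9
  n16 = absv(9) = 9

Second demand — change propagation:
  n7: re-runs because x1 [-2, -8]->[9, -2]; new result 2 (unchanged).
  n10: re-examined; everything it read last time is the same (n7 unchanged) — cache -2 kept, no run.
  n11: re-examined; everything it read last time is the same (n10 unchanged, n7 unchanged) — cache 2 kept, no run.
  n13: re-examined; everything it read last time is the same (n11 unchanged, x3 unchanged) — cache 9 kept, no run.
  n16: re-examined; everything it read last time is the same (n13 unchanged) — cache 9 kept, no run.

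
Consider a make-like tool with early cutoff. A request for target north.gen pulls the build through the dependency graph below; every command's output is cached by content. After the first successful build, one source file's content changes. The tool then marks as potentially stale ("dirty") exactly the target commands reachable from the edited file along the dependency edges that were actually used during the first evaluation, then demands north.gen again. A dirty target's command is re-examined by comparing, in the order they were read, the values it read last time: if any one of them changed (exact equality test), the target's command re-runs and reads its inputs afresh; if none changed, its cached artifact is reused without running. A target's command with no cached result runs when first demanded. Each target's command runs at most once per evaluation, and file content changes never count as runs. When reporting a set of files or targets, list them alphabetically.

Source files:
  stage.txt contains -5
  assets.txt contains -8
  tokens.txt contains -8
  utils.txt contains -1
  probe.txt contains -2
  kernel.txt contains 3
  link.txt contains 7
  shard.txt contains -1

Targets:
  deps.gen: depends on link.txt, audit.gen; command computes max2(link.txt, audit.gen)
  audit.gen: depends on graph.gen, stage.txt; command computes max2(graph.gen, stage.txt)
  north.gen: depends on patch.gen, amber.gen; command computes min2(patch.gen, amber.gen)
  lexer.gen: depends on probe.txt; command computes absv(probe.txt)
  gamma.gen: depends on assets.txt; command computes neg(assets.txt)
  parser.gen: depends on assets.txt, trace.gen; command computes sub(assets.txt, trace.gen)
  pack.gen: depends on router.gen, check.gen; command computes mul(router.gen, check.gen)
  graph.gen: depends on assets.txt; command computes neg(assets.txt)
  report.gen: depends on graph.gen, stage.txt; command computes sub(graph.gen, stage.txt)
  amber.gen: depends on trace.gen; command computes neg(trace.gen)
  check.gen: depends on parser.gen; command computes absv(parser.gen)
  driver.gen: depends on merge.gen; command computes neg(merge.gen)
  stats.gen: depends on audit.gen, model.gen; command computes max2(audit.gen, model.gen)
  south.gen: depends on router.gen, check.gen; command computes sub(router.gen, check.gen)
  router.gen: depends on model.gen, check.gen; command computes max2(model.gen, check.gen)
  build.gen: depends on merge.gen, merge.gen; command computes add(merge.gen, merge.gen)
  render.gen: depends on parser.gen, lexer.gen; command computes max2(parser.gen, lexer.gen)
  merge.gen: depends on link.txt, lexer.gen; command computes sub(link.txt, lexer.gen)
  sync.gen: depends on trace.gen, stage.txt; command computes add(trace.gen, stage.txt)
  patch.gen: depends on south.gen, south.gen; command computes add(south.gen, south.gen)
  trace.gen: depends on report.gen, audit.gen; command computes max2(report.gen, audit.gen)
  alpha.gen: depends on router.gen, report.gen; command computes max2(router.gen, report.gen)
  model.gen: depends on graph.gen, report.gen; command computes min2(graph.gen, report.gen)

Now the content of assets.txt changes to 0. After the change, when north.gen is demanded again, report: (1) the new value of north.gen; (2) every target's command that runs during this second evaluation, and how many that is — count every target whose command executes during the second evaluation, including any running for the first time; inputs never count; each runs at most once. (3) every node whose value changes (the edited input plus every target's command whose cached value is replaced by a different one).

First demand of the output computes:
  graph.gen = neg(-8) = 8
  audit.gen = max2(8, -5) = 8
  report.gen = sub(8, -5) = 13
  model.gen = min2(8, 13) = 8
  trace.gen = max2(13, 8) = 13
  amber.gen = neg(13) = -13
  parser.gen = sub(-8, 13) = -21
  check.gen = absv(-21) = 21
  router.gen = max2(8, 21) = 21
  south.gen = sub(21, 21) = 0
  patch.gen = add(0, 0) = 0
  north.gen = min2(0, -13) = -13

After the edit, cleaning proceeds:
  graph.gen: a read changed (assets.txt -8->0) — executes, giving 0.
  audit.gen: a read changed (graph.gen 8->0) — executes, giving 0.
  report.gen: a read changed (graph.gen 8->0) — executes, giving 5.
  model.gen: a read changed (graph.gen 8->0; report.gen 13->5) — executes, giving 0.
  trace.gen: a read changed (report.gen 13->5; audit.gen 8->0) — executes, giving 5.
  amber.gen: a read changed (trace.gen 13->5) — executes, giving -5.
  parser.gen: a read changed (assets.txt -8->0; trace.gen 13->5) — executes, giving -5.
  check.gen: a read changed (parser.gen -21->-5) — executes, giving 5.
  router.gen: a read changed (model.gen 8->0; check.gen 21->5) — executes, giving 5.
  south.gen: a read changed (router.gen 21->5; check.gen 21->5) — executes, giving 0 — identical to its old value.
  patch.gen: dirty, but its reads are unchanged (south.gen unchanged, south.gen unchanged); cached 0 stands.
  north.gen: a read changed (amber.gen -13->-5) — executes, giving -5.

Note where the cutoff bites: patch.gen is checked, finds nothing changed, and keeps its cache.

Demanding north.gen again yields -5.
11 target commands run: amber.gen, audit.gen, check.gen, graph.gen, model.gen, north.gen, parser.gen, report.gen, router.gen, south.gen, trace.gen.
The nodes whose values change: amber.gen, assets.txt, audit.gen, check.gen, graph.gen, model.gen, north.gen, parser.gen, report.gen, router.gen, trace.gen.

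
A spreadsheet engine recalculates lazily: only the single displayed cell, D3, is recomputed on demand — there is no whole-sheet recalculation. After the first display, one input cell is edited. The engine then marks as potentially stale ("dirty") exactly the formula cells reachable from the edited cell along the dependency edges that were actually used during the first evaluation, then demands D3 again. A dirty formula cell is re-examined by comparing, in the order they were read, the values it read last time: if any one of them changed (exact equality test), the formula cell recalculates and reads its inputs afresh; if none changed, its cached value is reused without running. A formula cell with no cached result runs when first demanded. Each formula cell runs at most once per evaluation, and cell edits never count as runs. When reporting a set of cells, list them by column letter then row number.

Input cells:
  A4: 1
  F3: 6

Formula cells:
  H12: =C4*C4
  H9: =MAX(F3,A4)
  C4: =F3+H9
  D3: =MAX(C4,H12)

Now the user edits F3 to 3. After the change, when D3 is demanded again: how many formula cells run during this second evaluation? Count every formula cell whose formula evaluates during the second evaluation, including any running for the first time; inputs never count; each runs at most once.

First evaluation (everything demanded from the output):
  H9 = MAX(6, 1) = 6
  C4 = 6 + 6 = 12
  H12 = 12 * 12 = 144
  D3 = MAX(12, 144) = 144

Propagation after the edit:
  H9: runs — F3 6->3; result 3.
  C4: runs — F3 6->3; H9 6->3; result 6.
  H12: runs — C4 12->6; C4 12->6; result 36.
  D3: runs — C4 12->6; H12 144->36; result 36.

Formula cells that run: C4, D3, H9, H12 — 4 in total.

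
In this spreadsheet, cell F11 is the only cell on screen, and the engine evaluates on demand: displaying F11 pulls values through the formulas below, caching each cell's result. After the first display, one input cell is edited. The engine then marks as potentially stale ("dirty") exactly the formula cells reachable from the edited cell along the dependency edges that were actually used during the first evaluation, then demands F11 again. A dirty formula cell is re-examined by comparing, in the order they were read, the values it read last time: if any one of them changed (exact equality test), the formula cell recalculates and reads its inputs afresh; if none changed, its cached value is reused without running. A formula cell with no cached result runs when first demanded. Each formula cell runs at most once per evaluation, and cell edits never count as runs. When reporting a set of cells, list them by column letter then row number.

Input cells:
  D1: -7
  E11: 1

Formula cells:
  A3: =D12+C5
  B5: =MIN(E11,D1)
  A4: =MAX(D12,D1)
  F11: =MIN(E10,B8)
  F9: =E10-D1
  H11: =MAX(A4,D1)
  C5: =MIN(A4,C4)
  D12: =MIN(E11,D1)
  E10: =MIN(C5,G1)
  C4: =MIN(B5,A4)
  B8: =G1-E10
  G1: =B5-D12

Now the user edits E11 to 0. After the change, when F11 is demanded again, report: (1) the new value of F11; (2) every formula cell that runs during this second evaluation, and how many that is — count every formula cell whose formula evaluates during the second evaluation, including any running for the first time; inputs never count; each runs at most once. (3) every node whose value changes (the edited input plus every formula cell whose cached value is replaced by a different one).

F11 now evaluates to -7.
Run set: B5, D12 (2 run).
Changed values: E11.
The important point: at A4 every value read last time is unchanged, so the dirty flag clears without a run.

Initial pass — values computed on the first demand:
  B5 = MIN(1, -7) = -7
  D12 = MIN(1, -7) = -7
  A4 = MAX(-7, -7) = -7
  C4 = MIN(-7, -7) = -7
  C5 = MIN(-7, -7) = -7
  G1 = -7 - -7 = 0
  E10 = MIN(-7, 0) = -7
  B8 = 0 - -7 = 7
  F11 = MIN(-7, 7) = -7

Second demand — change propagation:
  B5: re-runs because E11 1->0; new result -7 (unchanged).
  D12: re-runs because E11 1->0; new result -7 (unchanged).
  A4: re-examined; everything it read last time is the same (D12 unchanged, D1 unchanged) — cache -7 kept, no run.
  C4: re-examined; everything it read last time is the same (B5 unchanged, A4 unchanged) — cache -7 kept, no run.
  C5: re-examined; everything it read last time is the same (A4 unchanged, C4 unchanged) — cache -7 kept, no run.
  G1: re-examined; everything it read last time is the same (B5 unchanged, D12 unchanged) — cache 0 kept, no run.
  E10: re-examined; everything it read last time is the same (C5 unchanged, G1 unchanged) — cache -7 kept, no run.
  B8: re-examined; everything it read last time is the same (G1 unchanged, E10 unchanged) — cache 7 kept, no run.
  F11: re-examined; everything it read last time is the same (E10 unchanged, B8 unchanged) — cache -7 kept, no run.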